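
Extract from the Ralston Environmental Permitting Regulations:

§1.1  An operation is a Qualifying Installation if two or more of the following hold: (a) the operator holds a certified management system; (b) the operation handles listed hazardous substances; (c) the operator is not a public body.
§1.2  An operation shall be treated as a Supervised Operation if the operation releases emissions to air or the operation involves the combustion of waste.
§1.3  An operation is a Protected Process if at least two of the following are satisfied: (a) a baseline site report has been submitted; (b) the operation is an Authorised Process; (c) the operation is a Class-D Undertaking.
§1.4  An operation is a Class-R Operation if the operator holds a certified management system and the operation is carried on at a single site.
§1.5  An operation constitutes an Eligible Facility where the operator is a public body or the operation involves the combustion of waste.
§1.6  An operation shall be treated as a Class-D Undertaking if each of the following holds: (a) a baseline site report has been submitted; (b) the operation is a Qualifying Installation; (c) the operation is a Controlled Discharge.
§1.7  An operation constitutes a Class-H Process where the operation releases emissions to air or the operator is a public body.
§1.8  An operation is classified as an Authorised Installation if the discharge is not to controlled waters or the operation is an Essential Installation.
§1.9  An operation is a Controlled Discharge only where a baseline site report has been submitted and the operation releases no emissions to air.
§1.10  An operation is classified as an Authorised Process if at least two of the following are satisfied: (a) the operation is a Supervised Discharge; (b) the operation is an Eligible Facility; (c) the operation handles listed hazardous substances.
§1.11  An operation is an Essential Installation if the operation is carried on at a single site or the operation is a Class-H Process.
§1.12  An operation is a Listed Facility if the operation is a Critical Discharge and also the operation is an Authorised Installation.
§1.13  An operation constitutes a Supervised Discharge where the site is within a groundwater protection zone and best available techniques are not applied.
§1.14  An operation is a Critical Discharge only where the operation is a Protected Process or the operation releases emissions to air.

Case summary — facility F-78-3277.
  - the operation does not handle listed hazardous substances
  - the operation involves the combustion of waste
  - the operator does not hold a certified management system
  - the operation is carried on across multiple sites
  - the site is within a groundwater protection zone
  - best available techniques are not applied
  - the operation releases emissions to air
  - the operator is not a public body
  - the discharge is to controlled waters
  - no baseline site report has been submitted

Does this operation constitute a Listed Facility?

Yes

Under §1.13: the site is within a groundwater protection zone? yes; and best available techniques are not applied? yes. So the operation is a Supervised Discharge.
Under §1.5: the operator is a public body? no; or the operation involves the combustion of waste? yes. So the operation is an Eligible Facility.
Under §1.10: Supervised Discharge (§1.13)? yes; Eligible Facility (§1.5)? yes; the operation handles listed hazardous substances? no — 2 of 3 hold (need ≥2) → satisfied.
Under §1.1: the operator holds a certified management system? no; the operation handles listed hazardous substances? no; the operator is not a public body? yes — 1 of 3 hold (need ≥2) → not satisfied.
Under §1.9: a baseline site report has been submitted? no; and the operation releases no emissions to air? no. So the operation is not a Controlled Discharge.
Under §1.6: a baseline site report has been submitted? no; and Qualifying Installation (§1.1)? no; and Controlled Discharge (§1.9)? no. So the operation is not a Class-D Undertaking.
Under §1.3: a baseline site report has been submitted? no; Authorised Process (§1.10)? yes; Class-D Undertaking (§1.6)? no — 1 of 3 hold (need ≥2) → not satisfied.
Under §1.14: Protected Process (§1.3)? no; or the operation releases emissions to air? yes. So the operation is a Critical Discharge.
Under §1.7: the operation releases emissions to air? yes; or the operator is a public body? no. So the operation is a Class-H Process.
Under §1.11: the operation is carried on at a single site? no; or Class-H Process (§1.7)? yes. So the operation is an Essential Installation.
Under §1.8: the discharge is not to controlled waters? no; or Essential Installation (§1.11)? yes. So the operation is an Authorised Installation.
Under §1.12: Critical Discharge (§1.14)? yes; and Authorised Installation (§1.8)? yes. So the operation is a Listed Facility.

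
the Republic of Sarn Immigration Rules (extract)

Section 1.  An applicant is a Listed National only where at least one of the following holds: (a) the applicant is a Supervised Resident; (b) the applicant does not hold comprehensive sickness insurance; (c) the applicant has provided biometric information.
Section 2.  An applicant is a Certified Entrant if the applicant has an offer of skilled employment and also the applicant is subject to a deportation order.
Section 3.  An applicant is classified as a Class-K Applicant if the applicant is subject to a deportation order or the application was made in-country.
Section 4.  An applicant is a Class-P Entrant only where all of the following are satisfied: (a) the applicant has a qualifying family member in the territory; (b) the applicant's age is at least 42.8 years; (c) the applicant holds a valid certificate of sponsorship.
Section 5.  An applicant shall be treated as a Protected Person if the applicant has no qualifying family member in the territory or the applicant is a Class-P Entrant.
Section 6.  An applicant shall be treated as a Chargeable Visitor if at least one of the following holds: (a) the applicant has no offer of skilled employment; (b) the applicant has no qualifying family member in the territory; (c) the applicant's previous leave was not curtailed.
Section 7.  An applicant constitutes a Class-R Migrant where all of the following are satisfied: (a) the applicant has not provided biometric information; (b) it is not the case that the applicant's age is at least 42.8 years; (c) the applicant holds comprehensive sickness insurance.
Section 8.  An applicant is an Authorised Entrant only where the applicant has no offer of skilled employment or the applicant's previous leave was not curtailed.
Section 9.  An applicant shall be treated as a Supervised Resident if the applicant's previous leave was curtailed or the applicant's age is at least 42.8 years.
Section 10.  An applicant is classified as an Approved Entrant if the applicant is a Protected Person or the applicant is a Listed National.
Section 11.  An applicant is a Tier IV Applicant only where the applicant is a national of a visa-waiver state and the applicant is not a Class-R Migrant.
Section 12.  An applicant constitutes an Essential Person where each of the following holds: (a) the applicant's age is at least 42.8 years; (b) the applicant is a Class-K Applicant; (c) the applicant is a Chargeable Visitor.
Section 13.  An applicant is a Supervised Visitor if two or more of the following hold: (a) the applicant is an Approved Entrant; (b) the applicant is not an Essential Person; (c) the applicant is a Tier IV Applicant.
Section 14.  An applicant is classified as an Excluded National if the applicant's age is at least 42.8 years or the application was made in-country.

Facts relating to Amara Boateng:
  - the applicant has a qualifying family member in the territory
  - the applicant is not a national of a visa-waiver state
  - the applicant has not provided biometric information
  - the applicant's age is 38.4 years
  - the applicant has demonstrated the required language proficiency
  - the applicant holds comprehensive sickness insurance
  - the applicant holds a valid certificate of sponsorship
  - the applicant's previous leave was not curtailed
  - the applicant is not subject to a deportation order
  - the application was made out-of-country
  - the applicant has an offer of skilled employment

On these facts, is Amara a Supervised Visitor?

Under section 4: the applicant has a qualifying family member in the territory? yes; and applicant's age: 38.4 years ≥ 42.8 years? no; and the applicant holds a valid certificate of sponsorship? yes. So the applicant is not a Class-P Entrant.
Under section 5: the applicant has no qualifying family member in the territory? no; or Class-P Entrant (section 4)? no. So the applicant is not a Protected Person.
Under section 9: the applicant's previous leave was curtailed? no; or applicant's age: 38.4 years ≥ 42.8 years? no. So the applicant is not a Supervised Resident.
Under section 1: Supervised Resident (section 9)? no; or the applicant does not hold comprehensive sickness insurance? no; or the applicant has provided biometric information? no. So the applicant is not a Listed National.
Under section 10: Protected Person (section 5)? no; or Listed National (section 1)? no. So the applicant is not an Approved Entrant.
Under section 3: the applicant is subject to a deportation order? no; or the application was made in-country? no. So the applicant is not a Class-K Applicant.
Under section 6: the applicant has no offer of skilled employment? no; or the applicant has no qualifying family member in the territory? no; or the applicant's previous leave was not curtailed? yes. So the applicant is a Chargeable Visitor.
Under section 12: applicant's age: 38.4 years ≥ 42.8 years? no; and Class-K Applicant (section 3)? no; and Chargeable Visitor (section 6)? yes. So the applicant is not an Essential Person.
Under section 7: the applicant has not provided biometric information? yes; and applicant's age: 38.4 years ≥ 42.8 years? no, so negated condition yes; and the applicant holds comprehensive sickness insurance? yes. So the applicant is a Class-R Migrant.
Under section 11: the applicant is a national of a visa-waiver state? no; and not a Class-R Migrant (section 7)? no. So the applicant is not a Tier IV Applicant.
Under section 13: Approved Entrant (section 10)? no; not an Essential Person (section 12)? yes; Tier IV Applicant (section 11)? no — 1 of 3 hold (need ≥2) → not satisfied.

No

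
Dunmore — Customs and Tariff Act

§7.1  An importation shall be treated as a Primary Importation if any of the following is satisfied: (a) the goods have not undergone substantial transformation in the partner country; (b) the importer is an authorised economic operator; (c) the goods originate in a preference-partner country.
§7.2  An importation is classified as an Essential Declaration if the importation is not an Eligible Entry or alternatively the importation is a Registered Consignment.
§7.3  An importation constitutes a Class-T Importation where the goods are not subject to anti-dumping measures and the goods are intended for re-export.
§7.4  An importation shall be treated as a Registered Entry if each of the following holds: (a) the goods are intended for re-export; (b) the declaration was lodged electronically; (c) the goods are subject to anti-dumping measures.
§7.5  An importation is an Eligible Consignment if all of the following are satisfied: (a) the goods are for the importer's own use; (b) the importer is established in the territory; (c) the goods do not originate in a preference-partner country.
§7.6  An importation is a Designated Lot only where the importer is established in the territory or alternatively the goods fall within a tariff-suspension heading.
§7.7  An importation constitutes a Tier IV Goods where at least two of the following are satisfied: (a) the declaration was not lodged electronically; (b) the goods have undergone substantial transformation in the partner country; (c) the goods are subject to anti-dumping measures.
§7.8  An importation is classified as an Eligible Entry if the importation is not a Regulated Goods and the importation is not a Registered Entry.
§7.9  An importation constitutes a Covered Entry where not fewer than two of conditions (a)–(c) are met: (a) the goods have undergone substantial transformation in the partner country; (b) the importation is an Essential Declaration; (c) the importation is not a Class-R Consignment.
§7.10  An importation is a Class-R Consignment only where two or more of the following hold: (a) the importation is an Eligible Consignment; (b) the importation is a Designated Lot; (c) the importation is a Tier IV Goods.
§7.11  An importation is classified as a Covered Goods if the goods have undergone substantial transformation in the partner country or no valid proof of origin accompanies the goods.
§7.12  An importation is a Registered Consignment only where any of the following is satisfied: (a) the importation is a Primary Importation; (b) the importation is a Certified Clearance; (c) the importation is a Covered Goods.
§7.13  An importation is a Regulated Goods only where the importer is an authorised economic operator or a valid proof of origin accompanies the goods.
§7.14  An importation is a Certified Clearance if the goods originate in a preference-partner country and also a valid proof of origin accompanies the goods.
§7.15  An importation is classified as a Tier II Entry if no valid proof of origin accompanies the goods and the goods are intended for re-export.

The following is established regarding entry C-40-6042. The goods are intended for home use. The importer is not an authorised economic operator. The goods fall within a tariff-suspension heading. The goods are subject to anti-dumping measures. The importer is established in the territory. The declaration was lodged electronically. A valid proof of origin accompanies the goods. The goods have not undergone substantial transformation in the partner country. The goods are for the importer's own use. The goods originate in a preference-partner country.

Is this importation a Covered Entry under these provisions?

§7.13 — Regulated Goods: [the importer is an authorised economic operator? no] OR [a valid proof of origin accompanies the goods? yes] → satisfied.
§7.4 — Registered Entry: [the goods are intended for re-export? no] AND [the declaration was lodged electronically? yes] AND [the goods are subject to anti-dumping measures? yes] → not satisfied.
§7.8 — Eligible Entry: [not a Regulated Goods (§7.13)? no] AND [not a Registered Entry (§7.4)? yes] → not satisfied.
§7.1 — Primary Importation: [the goods have not undergone substantial transformation in the partner country? yes] OR [the importer is an authorised economic operator? no] OR [the goods originate in a preference-partner country? yes] → satisfied.
§7.14 — Certified Clearance: [the goods originate in a preference-partner country? yes] AND [a valid proof of origin accompanies the goods? yes] → satisfied.
§7.11 — Covered Goods: [the goods have undergone substantial transformation in the partner country? no] OR [no valid proof of origin accompanies the goods? no] → not satisfied.
§7.12 — Registered Consignment: [Primary Importation (§7.1)? yes] OR [Certified Clearance (§7.14)? yes] OR [Covered Goods (§7.11)? no] → satisfied.
§7.2 — Essential Declaration: [not an Eligible Entry (§7.8)? yes] OR [Registered Consignment (§7.12)? yes] → satisfied.
§7.5 — Eligible Consignment: [the goods are for the importer's own use? yes] AND [the importer is established in the territory? yes] AND [the goods do not originate in a preference-partner country? no] → not satisfied.
§7.6 — Designated Lot: [the importer is established in the territory? yes] OR [the goods fall within a tariff-suspension heading? yes] → satisfied.
§7.7 — Tier IV Goods: the declaration was not lodged electronically? no; the goods have undergone substantial transformation in the partner country? no; the goods are subject to anti-dumping measures? yes — 1 of 3 hold (need ≥2) → not satisfied.
§7.10 — Class-R Consignment: Eligible Consignment (§7.5)? no; Designated Lot (§7.6)? yes; Tier IV Goods (§7.7)? no — 1 of 3 hold (need ≥2) → not satisfied.
§7.9 — Covered Entry: the goods have undergone substantial transformation in the partner country? no; Essential Declaration (§7.2)? yes; not a Class-R Consignment (§7.10)? yes — 2 of 3 hold (need ≥2) → satisfied.

Yes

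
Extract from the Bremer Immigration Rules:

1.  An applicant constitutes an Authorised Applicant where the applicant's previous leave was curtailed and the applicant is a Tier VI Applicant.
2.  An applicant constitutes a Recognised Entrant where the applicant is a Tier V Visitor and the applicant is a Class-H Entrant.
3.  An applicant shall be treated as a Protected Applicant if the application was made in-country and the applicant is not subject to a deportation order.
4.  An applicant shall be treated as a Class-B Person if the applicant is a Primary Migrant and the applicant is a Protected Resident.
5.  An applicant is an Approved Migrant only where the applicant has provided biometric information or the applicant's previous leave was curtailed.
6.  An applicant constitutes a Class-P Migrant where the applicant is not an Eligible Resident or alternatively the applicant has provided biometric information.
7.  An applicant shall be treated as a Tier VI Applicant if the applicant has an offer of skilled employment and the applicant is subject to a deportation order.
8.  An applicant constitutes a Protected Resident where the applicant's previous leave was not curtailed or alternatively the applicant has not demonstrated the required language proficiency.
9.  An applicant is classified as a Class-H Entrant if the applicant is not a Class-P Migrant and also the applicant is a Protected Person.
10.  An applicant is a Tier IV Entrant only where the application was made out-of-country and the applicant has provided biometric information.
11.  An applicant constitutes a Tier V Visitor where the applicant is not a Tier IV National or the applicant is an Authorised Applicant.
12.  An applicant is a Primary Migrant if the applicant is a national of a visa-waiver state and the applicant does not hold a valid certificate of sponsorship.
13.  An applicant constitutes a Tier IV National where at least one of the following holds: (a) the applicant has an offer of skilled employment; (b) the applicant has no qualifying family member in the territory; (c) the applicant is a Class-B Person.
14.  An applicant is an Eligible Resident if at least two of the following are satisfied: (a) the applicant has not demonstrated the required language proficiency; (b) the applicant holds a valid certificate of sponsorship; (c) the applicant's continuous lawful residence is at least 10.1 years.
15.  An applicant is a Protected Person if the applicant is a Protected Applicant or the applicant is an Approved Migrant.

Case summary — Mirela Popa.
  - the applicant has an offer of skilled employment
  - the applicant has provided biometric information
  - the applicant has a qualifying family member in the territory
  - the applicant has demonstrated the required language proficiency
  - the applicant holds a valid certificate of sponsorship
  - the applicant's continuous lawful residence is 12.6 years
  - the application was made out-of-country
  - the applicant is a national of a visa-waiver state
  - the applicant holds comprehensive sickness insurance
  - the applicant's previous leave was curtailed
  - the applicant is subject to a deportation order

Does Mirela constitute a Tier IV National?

Yes

paragraph 12 — Primary Migrant: [the applicant is a national of a visa-waiver state? yes] AND [the applicant does not hold a valid certificate of sponsorship? no] → not satisfied.
paragraph 8 — Protected Resident: [the applicant's previous leave was not curtailed? no] OR [the applicant has not demonstrated the required language proficiency? no] → not satisfied.
paragraph 4 — Class-B Person: [Primary Migrant (paragraph 12)? no] AND [Protected Resident (paragraph 8)? no] → not satisfied.
paragraph 13 — Tier IV National: [the applicant has an offer of skilled employment? yes] OR [the applicant has no qualifying family member in the territory? no] OR [Class-B Person (paragraph 4)? no] → satisfied.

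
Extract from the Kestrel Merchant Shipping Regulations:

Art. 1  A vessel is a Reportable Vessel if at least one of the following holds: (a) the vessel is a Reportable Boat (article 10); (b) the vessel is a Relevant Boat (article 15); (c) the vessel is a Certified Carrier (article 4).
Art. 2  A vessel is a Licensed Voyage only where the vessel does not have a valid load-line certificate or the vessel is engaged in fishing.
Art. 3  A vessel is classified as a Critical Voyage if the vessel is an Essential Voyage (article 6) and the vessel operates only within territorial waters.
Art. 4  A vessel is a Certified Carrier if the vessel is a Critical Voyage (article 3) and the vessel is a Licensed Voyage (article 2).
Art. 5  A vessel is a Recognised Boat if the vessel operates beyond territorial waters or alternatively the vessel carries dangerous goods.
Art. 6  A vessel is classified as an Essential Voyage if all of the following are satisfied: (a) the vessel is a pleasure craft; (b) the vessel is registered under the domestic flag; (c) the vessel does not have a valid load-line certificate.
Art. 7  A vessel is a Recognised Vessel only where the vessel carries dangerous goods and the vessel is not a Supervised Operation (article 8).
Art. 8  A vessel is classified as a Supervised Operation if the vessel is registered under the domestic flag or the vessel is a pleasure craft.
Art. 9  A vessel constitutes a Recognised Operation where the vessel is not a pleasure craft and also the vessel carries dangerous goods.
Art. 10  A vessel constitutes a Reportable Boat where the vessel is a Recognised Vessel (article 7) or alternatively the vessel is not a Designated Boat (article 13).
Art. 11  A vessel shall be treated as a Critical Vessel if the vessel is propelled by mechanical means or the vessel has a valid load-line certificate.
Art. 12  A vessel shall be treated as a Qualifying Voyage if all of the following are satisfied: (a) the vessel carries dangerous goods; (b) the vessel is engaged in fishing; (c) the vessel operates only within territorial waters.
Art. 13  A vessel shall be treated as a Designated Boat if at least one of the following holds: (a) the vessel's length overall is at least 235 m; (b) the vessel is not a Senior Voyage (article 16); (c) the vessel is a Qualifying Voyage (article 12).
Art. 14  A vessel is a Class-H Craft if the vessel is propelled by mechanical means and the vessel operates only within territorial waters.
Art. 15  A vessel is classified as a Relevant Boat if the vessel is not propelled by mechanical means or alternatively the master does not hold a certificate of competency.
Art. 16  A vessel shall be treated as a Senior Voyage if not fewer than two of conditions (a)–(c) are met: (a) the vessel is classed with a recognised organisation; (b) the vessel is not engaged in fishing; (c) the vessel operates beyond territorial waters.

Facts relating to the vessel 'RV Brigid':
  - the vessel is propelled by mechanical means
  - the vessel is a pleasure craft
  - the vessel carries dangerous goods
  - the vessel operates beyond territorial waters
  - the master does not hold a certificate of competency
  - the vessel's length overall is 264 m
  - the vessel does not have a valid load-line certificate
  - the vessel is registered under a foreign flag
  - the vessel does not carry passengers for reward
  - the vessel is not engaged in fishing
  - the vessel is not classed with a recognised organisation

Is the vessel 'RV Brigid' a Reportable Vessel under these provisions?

article 8 — Supervised Operation: [the vessel is registered under the domestic flag? no] OR [the vessel is a pleasure craft? yes] → satisfied.
article 7 — Recognised Vessel: [the vessel carries dangerous goods? yes] AND [not a Supervised Operation (article 8)? no] → not satisfied.
article 16 — Senior Voyage: the vessel is classed with a recognised organisation? no; the vessel is not engaged in fishing? yes; the vessel operates beyond territorial waters? yes — 2 of 3 hold (need ≥2) → satisfied.
article 12 — Qualifying Voyage: [the vessel carries dangerous goods? yes] AND [the vessel is engaged in fishing? no] AND [the vessel operates only within territorial waters? no] → not satisfied.
article 13 — Designated Boat: [vessel's length overall: 264 m ≥ 235 m? yes] OR [not a Senior Voyage (article 16)? no] OR [Qualifying Voyage (article 12)? no] → satisfied.
article 10 — Reportable Boat: [Recognised Vessel (article 7)? no] OR [not a Designated Boat (article 13)? no] → not satisfied.
article 15 — Relevant Boat: [the vessel is not propelled by mechanical means? no] OR [the master does not hold a certificate of competency? yes] → satisfied.
article 6 — Essential Voyage: [the vessel is a pleasure craft? yes] AND [the vessel is registered under the domestic flag? no] AND [the vessel does not have a valid load-line certificate? yes] → not satisfied.
article 3 — Critical Voyage: [Essential Voyage (article 6)? no] AND [the vessel operates only within territorial waters? no] → not satisfied.
article 2 — Licensed Voyage: [the vessel does not have a valid load-line certificate? yes] OR [the vessel is engaged in fishing? no] → satisfied.
article 4 — Certified Carrier: [Critical Voyage (article 3)? no] AND [Licensed Voyage (article 2)? yes] → not satisfied.
article 1 — Reportable Vessel: [Reportable Boat (article 10)? no] OR [Relevant Boat (article 15)? yes] OR [Certified Carrier (article 4)? no] → satisfied.

Yes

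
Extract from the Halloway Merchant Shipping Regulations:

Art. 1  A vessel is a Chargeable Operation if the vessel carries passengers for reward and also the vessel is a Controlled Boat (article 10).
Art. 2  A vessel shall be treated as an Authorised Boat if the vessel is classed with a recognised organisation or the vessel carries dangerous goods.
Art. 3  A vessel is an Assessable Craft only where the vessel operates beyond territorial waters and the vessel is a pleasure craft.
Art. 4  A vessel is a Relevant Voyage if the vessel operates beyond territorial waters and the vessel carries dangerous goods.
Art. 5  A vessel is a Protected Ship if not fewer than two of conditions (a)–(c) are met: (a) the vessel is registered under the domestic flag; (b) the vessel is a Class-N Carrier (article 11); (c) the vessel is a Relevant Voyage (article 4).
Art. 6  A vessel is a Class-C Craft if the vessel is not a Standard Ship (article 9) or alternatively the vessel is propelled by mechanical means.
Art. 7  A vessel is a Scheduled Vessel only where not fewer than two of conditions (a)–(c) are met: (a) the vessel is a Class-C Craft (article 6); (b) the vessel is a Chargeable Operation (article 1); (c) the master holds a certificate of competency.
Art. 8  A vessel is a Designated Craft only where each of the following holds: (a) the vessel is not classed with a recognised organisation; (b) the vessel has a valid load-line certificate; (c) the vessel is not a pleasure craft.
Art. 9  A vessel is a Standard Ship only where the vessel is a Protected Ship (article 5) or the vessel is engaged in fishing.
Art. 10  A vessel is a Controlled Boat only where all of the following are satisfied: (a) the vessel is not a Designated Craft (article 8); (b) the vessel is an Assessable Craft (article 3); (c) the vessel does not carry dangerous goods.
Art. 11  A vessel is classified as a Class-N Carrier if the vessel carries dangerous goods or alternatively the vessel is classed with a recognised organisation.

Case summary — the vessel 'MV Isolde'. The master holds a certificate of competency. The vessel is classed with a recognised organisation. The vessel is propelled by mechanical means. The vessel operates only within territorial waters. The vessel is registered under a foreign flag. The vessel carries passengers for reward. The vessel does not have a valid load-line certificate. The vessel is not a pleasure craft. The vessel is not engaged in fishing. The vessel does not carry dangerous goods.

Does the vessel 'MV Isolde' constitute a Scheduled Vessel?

article 11 — Class-N Carrier: [the vessel carries dangerous goods? no] OR [the vessel is classed with a recognised organisation? yes] → satisfied.
article 4 — Relevant Voyage: [the vessel operates beyond territorial waters? no] AND [the vessel carries dangerous goods? no] → not satisfied.
article 5 — Protected Ship: the vessel is registered under the domestic flag? no; Class-N Carrier (article 11)? yes; Relevant Voyage (article 4)? no — 1 of 3 hold (need ≥2) → not satisfied.
article 9 — Standard Ship: [Protected Ship (article 5)? no] OR [the vessel is engaged in fishing? no] → not satisfied.
article 6 — Class-C Craft: [not a Standard Ship (article 9)? yes] OR [the vessel is propelled by mechanical means? yes] → satisfied.
article 8 — Designated Craft: [the vessel is not classed with a recognised organisation? no] AND [the vessel has a valid load-line certificate? no] AND [the vessel is not a pleasure craft? yes] → not satisfied.
article 3 — Assessable Craft: [the vessel operates beyond territorial waters? no] AND [the vessel is a pleasure craft? no] → not satisfied.
article 10 — Controlled Boat: [not a Designated Craft (article 8)? yes] AND [Assessable Craft (article 3)? no] AND [the vessel does not carry dangerous goods? yes] → not satisfied.
article 1 — Chargeable Operation: [the vessel carries passengers for reward? yes] AND [Controlled Boat (article 10)? no] → not satisfied.
article 7 — Scheduled Vessel: Class-C Craft (article 6)? yes; Chargeable Operation (article 1)? no; the master holds a certificate of competency? yes — 2 of 3 hold (need ≥2) → satisfied.

Yes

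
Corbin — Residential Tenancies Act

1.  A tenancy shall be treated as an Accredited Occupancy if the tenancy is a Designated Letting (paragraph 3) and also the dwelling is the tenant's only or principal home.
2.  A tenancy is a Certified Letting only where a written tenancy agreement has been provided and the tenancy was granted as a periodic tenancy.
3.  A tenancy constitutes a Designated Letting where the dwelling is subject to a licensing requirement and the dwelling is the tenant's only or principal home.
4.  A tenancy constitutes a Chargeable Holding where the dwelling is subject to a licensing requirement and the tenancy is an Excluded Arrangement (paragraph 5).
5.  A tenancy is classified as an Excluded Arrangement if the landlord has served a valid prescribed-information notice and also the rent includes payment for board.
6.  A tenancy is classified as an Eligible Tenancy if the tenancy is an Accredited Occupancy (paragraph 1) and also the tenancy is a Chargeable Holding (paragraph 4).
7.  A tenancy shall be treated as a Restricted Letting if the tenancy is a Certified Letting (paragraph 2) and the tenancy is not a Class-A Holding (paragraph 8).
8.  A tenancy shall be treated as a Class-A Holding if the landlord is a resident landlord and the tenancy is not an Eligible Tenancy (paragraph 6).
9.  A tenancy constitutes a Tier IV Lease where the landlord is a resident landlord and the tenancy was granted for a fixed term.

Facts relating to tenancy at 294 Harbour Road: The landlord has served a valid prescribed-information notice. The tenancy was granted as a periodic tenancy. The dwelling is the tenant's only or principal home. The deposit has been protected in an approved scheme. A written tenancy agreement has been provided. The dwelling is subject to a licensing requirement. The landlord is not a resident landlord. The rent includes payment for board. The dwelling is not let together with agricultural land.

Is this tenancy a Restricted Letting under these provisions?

Yes

paragraph 2 — Certified Letting: [a written tenancy agreement has been provided? yes] AND [the tenancy was granted as a periodic tenancy? yes] → satisfied.
paragraph 3 — Designated Letting: [the dwelling is subject to a licensing requirement? yes] AND [the dwelling is the tenant's only or principal home? yes] → satisfied.
paragraph 1 — Accredited Occupancy: [Designated Letting (paragraph 3)? yes] AND [the dwelling is the tenant's only or principal home? yes] → satisfied.
paragraph 5 — Excluded Arrangement: [the landlord has served a valid prescribed-information notice? yes] AND [the rent includes payment for board? yes] → satisfied.
paragraph 4 — Chargeable Holding: [the dwelling is subject to a licensing requirement? yes] AND [Excluded Arrangement (paragraph 5)? yes] → satisfied.
paragraph 6 — Eligible Tenancy: [Accredited Occupancy (paragraph 1)? yes] AND [Chargeable Holding (paragraph 4)? yes] → satisfied.
paragraph 8 — Class-A Holding: [the landlord is a resident landlord? no] AND [not an Eligible Tenancy (paragraph 6)? no] → not satisfied.
paragraph 7 — Restricted Letting: [Certified Letting (paragraph 2)? yes] AND [not a Class-A Holding (paragraph 8)? yes] → satisfied.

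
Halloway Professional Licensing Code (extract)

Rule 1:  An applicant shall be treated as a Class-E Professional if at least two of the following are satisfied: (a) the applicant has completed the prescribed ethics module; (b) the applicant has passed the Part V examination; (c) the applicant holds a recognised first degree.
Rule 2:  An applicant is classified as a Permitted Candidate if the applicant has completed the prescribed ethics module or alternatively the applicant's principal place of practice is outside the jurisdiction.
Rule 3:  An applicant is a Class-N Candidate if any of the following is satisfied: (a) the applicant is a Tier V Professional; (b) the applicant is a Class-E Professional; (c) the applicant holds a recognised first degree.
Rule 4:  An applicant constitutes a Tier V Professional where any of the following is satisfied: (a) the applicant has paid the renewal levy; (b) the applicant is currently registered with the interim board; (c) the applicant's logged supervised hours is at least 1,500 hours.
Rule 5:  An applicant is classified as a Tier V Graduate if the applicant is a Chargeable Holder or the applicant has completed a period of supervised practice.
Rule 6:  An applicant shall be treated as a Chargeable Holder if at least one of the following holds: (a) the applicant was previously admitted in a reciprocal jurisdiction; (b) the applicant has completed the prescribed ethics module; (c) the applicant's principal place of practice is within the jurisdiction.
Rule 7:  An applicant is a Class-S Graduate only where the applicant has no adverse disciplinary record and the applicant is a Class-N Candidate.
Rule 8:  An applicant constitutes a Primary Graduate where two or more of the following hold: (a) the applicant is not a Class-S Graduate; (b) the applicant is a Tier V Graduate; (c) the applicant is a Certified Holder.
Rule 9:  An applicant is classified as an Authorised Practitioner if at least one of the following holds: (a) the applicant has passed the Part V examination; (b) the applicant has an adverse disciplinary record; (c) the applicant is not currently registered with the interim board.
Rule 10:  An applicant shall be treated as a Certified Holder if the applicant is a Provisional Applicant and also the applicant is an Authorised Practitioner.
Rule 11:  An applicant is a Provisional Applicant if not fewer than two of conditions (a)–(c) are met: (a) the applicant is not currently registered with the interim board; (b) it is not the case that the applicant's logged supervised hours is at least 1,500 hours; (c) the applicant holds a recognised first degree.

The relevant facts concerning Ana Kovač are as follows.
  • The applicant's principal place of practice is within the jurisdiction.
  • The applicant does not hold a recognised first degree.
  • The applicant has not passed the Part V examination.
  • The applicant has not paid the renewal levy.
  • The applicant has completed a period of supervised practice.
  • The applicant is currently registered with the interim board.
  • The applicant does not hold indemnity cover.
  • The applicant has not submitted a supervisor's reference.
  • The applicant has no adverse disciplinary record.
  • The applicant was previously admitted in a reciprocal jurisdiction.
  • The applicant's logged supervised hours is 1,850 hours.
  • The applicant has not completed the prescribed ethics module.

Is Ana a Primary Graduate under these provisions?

Under rule 4: the applicant has paid the renewal levy? no; or the applicant is currently registered with the interim board? yes; or applicant's logged supervised hours: 1,850 hours ≥ 1,500 hours? yes. So the applicant is a Tier V Professional.
Under rule 1: the applicant has completed the prescribed ethics module? no; the applicant has passed the Part V examination? no; the applicant holds a recognised first degree? no — 0 of 3 hold (need ≥2) → not satisfied.
Under rule 3: Tier V Professional (rule 4)? yes; or Class-E Professional (rule 1)? no; or the applicant holds a recognised first degree? no. So the applicant is a Class-N Candidate.
Under rule 7: the applicant has no adverse disciplinary record? yes; and Class-N Candidate (rule 3)? yes. So the applicant is a Class-S Graduate.
Under rule 6: the applicant was previously admitted in a reciprocal jurisdiction? yes; or the applicant has completed the prescribed ethics module? no; or the applicant's principal place of practice is within the jurisdiction? yes. So the applicant is a Chargeable Holder.
Under rule 5: Chargeable Holder (rule 6)? yes; or the applicant has completed a period of supervised practice? yes. So the applicant is a Tier V Graduate.
Under rule 11: the applicant is not currently registered with the interim board? no; applicant's logged supervised hours: 1,850 hours ≥ 1,500 hours? yes, so negated condition no; the applicant holds a recognised first degree? no — 0 of 3 hold (need ≥2) → not satisfied.
Under rule 9: the applicant has passed the Part V examination? no; or the applicant has an adverse disciplinary record? no; or the applicant is not currently registered with the interim board? no. So the applicant is not an Authorised Practitioner.
Under rule 10: Provisional Applicant (rule 11)? no; and Authorised Practitioner (rule 9)? no. So the applicant is not a Certified Holder.
Under rule 8: not a Class-S Graduate (rule 7)? no; Tier V Graduate (rule 5)? yes; Certified Holder (rule 10)? no — 1 of 3 hold (need ≥2) → not satisfied.

No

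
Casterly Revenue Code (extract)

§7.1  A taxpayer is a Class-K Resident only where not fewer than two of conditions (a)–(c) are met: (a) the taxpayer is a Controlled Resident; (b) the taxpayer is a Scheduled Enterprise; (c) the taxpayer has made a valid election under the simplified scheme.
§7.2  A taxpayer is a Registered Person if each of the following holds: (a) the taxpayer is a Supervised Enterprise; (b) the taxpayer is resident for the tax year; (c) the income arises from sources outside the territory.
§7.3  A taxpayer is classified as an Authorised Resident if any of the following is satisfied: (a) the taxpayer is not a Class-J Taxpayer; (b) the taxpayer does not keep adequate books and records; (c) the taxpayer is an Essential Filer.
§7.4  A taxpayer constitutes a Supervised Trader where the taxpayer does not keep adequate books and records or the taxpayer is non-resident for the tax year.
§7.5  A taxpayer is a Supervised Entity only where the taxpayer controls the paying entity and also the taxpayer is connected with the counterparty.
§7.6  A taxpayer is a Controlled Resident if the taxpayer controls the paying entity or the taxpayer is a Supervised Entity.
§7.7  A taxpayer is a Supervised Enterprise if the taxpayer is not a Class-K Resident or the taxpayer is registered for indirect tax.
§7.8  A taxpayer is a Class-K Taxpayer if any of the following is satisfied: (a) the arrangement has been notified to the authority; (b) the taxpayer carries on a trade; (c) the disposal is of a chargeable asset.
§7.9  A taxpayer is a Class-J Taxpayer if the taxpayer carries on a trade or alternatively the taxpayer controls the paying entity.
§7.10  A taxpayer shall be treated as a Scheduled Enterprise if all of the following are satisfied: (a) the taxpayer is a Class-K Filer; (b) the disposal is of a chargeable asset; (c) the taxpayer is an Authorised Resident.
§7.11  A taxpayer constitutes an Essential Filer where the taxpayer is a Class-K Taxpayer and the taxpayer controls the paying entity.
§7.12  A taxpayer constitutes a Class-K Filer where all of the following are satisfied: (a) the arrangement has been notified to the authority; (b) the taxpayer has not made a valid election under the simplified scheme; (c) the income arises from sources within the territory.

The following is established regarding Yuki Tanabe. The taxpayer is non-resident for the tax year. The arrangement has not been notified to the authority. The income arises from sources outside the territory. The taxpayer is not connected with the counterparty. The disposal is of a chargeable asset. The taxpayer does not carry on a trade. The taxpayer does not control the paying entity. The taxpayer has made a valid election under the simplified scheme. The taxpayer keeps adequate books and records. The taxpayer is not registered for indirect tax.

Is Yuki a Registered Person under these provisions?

No

§7.5 — Supervised Entity: [the taxpayer controls the paying entity? no] AND [the taxpayer is connected with the counterparty? no] → not satisfied.
§7.6 — Controlled Resident: [the taxpayer controls the paying entity? no] OR [Supervised Entity (§7.5)? no] → not satisfied.
§7.12 — Class-K Filer: [the arrangement has been notified to the authority? no] AND [the taxpayer has not made a valid election under the simplified scheme? no] AND [the income arises from sources within the territory? no] → not satisfied.
§7.9 — Class-J Taxpayer: [the taxpayer carries on a trade? no] OR [the taxpayer controls the paying entity? no] → not satisfied.
§7.8 — Class-K Taxpayer: [the arrangement has been notified to the authority? no] OR [the taxpayer carries on a trade? no] OR [the disposal is of a chargeable asset? yes] → satisfied.
§7.11 — Essential Filer: [Class-K Taxpayer (§7.8)? yes] AND [the taxpayer controls the paying entity? no] → not satisfied.
§7.3 — Authorised Resident: [not a Class-J Taxpayer (§7.9)? yes] OR [the taxpayer does not keep adequate books and records? no] OR [Essential Filer (§7.11)? no] → satisfied.
§7.10 — Scheduled Enterprise: [Class-K Filer (§7.12)? no] AND [the disposal is of a chargeable asset? yes] AND [Authorised Resident (§7.3)? yes] → not satisfied.
§7.1 — Class-K Resident: Controlled Resident (§7.6)? no; Scheduled Enterprise (§7.10)? no; the taxpayer has made a valid election under the simplified scheme? yes — 1 of 3 hold (need ≥2) → not satisfied.
§7.7 — Supervised Enterprise: [not a Class-K Resident (§7.1)? yes] OR [the taxpayer is registered for indirect tax? no] → satisfied.
§7.2 — Registered Person: [Supervised Enterprise (§7.7)? yes] AND [the taxpayer is resident for the tax year? no] AND [the income arises from sources outside the territory? yes] → not satisfied.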